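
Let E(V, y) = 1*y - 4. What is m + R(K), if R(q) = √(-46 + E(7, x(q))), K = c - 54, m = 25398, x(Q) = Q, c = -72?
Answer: 25398 + 4*I*√11 ≈ 25398.0 + 13.266*I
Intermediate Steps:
E(V, y) = -4 + y (E(V, y) = y - 4 = -4 + y)
K = -126 (K = -72 - 54 = -126)
R(q) = √(-50 + q) (R(q) = √(-46 + (-4 + q)) = √(-50 + q))
m + R(K) = 25398 + √(-50 - 126) = 25398 + √(-176) = 25398 + 4*I*√11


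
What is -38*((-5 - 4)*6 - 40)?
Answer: 3572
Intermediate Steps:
-38*((-5 - 4)*6 - 40) = -38*(-9*6 - 40) = -38*(-54 - 40) = -38*(-94) = 3572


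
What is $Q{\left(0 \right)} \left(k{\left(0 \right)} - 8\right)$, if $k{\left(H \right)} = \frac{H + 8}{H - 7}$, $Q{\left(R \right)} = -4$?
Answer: $\frac{256}{7} \approx 36.571$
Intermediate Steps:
$k{\left(H \right)} = \frac{8 + H}{-7 + H}$
$Q{\left(0 \right)} \left(k{\left(0 \right)} - 8\right) = - 4 \left(\frac{8 + 0}{-7 + 0} - 8\right) = - 4 \left(\frac{1}{-7} \cdot 8 - 8\right) = - 4 \left(\left(- \frac{1}{7}\right) 8 - 8\right) = - 4 \left(- \frac{8}{7} - 8\right) = \left(-4\right) \left(- \frac{64}{7}\right) = \frac{256}{7}$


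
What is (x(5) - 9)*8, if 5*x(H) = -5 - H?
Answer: -88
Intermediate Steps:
x(H) = -1 - H/5 (x(H) = (-5 - H)/5 = -1 - H/5)
(x(5) - 9)*8 = ((-1 - 1/5*5) - 9)*8 = ((-1 - 1) - 9)*8 = (-2 - 9)*8 = -11*8 = -88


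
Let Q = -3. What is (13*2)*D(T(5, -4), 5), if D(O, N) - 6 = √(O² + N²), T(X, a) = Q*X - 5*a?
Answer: 156 + 130*√2 ≈ 339.85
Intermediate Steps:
T(X, a) = -5*a - 3*X (T(X, a) = -3*X - 5*a = -5*a - 3*X)
D(O, N) = 6 + √(N² + O²) (D(O, N) = 6 + √(O² + N²) = 6 + √(N² + O²))
(13*2)*D(T(5, -4), 5) = (13*2)*(6 + √(5² + (-5*(-4) - 3*5)²)) = 26*(6 + √(25 + (20 - 15)²)) = 26*(6 + √(25 + 5²)) = 26*(6 + √(25 + 25)) = 26*(6 + √50) = 26*(6 + 5*√2) = 156 + 130*√2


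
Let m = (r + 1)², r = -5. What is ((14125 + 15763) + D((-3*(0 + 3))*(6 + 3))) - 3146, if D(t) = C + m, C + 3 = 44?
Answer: 26799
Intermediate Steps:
C = 41 (C = -3 + 44 = 41)
m = 16 (m = (-5 + 1)² = (-4)² = 16)
D(t) = 57 (D(t) = 41 + 16 = 57)
((14125 + 15763) + D((-3*(0 + 3))*(6 + 3))) - 3146 = ((14125 + 15763) + 57) - 3146 = (29888 + 57) - 3146 = 29945 - 3146 = 26799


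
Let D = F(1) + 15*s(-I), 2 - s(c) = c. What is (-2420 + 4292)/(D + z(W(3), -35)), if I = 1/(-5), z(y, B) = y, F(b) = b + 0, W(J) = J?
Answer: 1872/31 ≈ 60.387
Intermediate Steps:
F(b) = b
I = -⅕ ≈ -0.20000
s(c) = 2 - c
D = 28 (D = 1 + 15*(2 - (-1)*(-1)/5) = 1 + 15*(2 - 1*⅕) = 1 + 15*(2 - ⅕) = 1 + 15*(9/5) = 1 + 27 = 28)
(-2420 + 4292)/(D + z(W(3), -35)) = (-2420 + 4292)/(28 + 3) = 1872/31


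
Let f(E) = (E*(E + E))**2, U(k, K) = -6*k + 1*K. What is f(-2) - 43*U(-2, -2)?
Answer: -366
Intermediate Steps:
U(k, K) = K - 6*k (U(k, K) = -6*k + K = K - 6*k)
f(E) = 4*E**4 (f(E) = (E*(2*E))**2 = (2*E**2)**2 = 4*E**4)
f(-2) - 43*U(-2, -2) = 4*(-2)**4 - 43*(-2 - 6*(-2)) = 4*16 - 43*(-2 + 12) = 64 - 43*10 = 64 - 430 = -366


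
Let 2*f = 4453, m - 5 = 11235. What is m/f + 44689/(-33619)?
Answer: 556755003/149705407 ≈ 3.7190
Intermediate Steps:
m = 11240 (m = 5 + 11235 = 11240)
f = 4453/2 (f = (1/2)*4453 = 4453/2 ≈ 2226.5)
m/f + 44689/(-33619) = 11240/(4453/2) + 44689/(-33619) = 11240*(2/4453) + 44689*(-1/33619) = 22480/4453 - 44689/33619 = 556755003/149705407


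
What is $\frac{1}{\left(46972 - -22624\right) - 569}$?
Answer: $\frac{1}{69027} \approx 1.4487 \cdot 10^{-5}$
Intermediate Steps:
$\frac{1}{\left(46972 - -22624\right) - 569} = \frac{1}{\left(46972 + 22624\right) - 569} = \frac{1}{69596 - 569} = \frac{1}{69027}$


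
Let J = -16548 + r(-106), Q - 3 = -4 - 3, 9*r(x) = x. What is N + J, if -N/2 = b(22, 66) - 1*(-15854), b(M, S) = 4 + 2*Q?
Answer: -434338/9 ≈ -48260.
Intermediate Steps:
r(x) = x/9
Q = -4 (Q = 3 + (-4 - 3) = 3 - 7 = -4)
b(M, S) = -4 (b(M, S) = 4 + 2*(-4) = 4 - 8 = -4)
J = -149038/9 (J = -16548 + (⅑)*(-106) = -16548 - 106/9 = -149038/9 ≈ -16560.)
N = -31700 (N = -2*(-4 - 1*(-15854)) = -2*(-4 + 15854) = -2*15850 = -31700)
N + J = -31700 - 149038/9 = -434338/9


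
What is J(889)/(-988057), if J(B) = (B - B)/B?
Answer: 0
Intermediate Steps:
J(B) = 0 (J(B) = 0/B = 0)
J(889)/(-988057) = 0/(-988057) = 0*(-1/988057) = 0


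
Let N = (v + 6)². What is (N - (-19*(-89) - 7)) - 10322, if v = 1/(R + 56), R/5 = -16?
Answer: -6895007/576 ≈ -11971.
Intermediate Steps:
R = -80 (R = 5*(-16) = -80)
v = -1/24 (v = 1/(-80 + 56) = 1/(-24) = -1/24 ≈ -0.041667)
N = 20449/576 (N = (-1/24 + 6)² = (143/24)² = 20449/576 ≈ 35.502)
(N - (-19*(-89) - 7)) - 10322 = (20449/576 - (-19*(-89) - 7)) - 10322 = (20449/576 - (1691 - 7)) - 10322 = (20449/576 - 1*1684) - 10322 = (20449/576 - 1684) - 10322 = -949535/576 - 10322 = -6895007/576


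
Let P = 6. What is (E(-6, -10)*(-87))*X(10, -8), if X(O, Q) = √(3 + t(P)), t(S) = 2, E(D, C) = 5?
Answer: -435*√5 ≈ -972.69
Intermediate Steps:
X(O, Q) = √5 (X(O, Q) = √(3 + 2) = √5)
(E(-6, -10)*(-87))*X(10, -8) = (5*(-87))*√5 = -435*√5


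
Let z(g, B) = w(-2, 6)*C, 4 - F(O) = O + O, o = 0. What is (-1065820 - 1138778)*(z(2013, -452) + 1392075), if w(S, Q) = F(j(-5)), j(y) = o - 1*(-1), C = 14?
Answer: -3069027489594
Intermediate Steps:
j(y) = 1 (j(y) = 0 - 1*(-1) = 0 + 1 = 1)
F(O) = 4 - 2*O (F(O) = 4 - (O + O) = 4 - 2*O)
w(S, Q) = 2 (w(S, Q) = 4 - 2*1 = 4 - 2 = 2)
z(g, B) = 28 (z(g, B) = 2*14 = 28)
(-1065820 - 1138778)*(z(2013, -452) + 1392075) = (-1065820 - 1138778)*(28 + 1392075) = -2204598*1392103 = -3069027489594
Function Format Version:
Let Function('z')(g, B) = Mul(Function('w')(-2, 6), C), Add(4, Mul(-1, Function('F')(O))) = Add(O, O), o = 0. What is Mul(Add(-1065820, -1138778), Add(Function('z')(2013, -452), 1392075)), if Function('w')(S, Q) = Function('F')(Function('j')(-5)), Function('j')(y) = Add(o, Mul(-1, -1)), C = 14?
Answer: -3069027489594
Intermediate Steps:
Function('j')(y) = 1 (Function('j')(y) = Add(0, Mul(-1, -1)) = Add(0, 1) = 1)
Function('F')(O) = Add(4, Mul(-2, O)) (Function('F')(O) = Add(4, Mul(-1, Add(O, O))) = Add(4, Mul(-1, Mul(2, O))) = Add(4, Mul(-2, O)))
Function('w')(S, Q) = 2 (Function('w')(S, Q) = Add(4, Mul(-2, 1)) = Add(4, -2) = 2)
Function('z')(g, B) = 28 (Function('z')(g, B) = Mul(2, 14) = 28)
Mul(Add(-1065820, -1138778), Add(Function('z')(2013, -452), 1392075)) = Mul(Add(-1065820, -1138778), Add(28, 1392075)) = Mul(-2204598, 1392103) = -3069027489594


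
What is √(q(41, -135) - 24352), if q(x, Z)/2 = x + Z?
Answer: 2*I*√6135 ≈ 156.65*I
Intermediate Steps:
q(x, Z) = 2*Z + 2*x (q(x, Z) = 2*(x + Z) = 2*(Z + x) = 2*Z + 2*x)
√(q(41, -135) - 24352) = √((2*(-135) + 2*41) - 24352) = √((-270 + 82) - 24352) = √(-188 - 24352) = √(-24540) = 2*I*√6135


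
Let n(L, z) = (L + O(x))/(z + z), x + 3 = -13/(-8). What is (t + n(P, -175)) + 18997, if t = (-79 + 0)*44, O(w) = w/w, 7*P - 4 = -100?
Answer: 38026539/2450 ≈ 15521.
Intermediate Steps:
P = -96/7 (P = 4/7 + (⅐)*(-100) = 4/7 - 100/7 = -96/7 ≈ -13.714)
x = -11/8 (x = -3 - 13/(-8) = -3 - 13*(-⅛) = -3 + 13/8 = -11/8 ≈ -1.3750)
O(w) = 1
t = -3476 (t = -79*44 = -3476)
n(L, z) = (1 + L)/(2*z) (n(L, z) = (L + 1)/(z + z) = (1 + L)/((2*z)) = (1 + L)*(1/(2*z)) = (1 + L)/(2*z))
(t + n(P, -175)) + 18997 = (-3476 + (½)*(1 - 96/7)/(-175)) + 18997 = (-3476 + (½)*(-1/175)*(-89/7)) + 18997 = (-3476 + 89/2450) + 18997 = -8516111/2450 + 18997 = 38026539/2450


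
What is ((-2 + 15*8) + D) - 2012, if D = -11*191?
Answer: -3995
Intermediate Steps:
D = -2101
((-2 + 15*8) + D) - 2012 = ((-2 + 15*8) - 2101) - 2012 = ((-2 + 120) - 2101) - 2012 = (118 - 2101) - 2012 = -1983 - 2012 = -3995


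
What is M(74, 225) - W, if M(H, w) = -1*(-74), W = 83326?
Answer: -83252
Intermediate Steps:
M(H, w) = 74
M(74, 225) - W = 74 - 1*83326 = 74 - 83326 = -83252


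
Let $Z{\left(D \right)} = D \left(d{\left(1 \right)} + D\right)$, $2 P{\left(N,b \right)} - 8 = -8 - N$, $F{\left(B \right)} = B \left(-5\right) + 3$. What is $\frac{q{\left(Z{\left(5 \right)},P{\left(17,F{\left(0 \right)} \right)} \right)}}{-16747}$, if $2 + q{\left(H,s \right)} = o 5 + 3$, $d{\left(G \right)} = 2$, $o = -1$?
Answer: $\frac{4}{16747} \approx 0.00023885$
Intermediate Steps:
$F{\left(B \right)} = 3 - 5 B$ ($F{\left(B \right)} = - 5 B + 3 = 3 - 5 B$)
$P{\left(N,b \right)} = - \frac{N}{2}$ ($P{\left(N,b \right)} = 4 + \frac{-8 - N}{2} = 4 - \left(4 + \frac{N}{2}\right) = - \frac{N}{2}$)
$Z{\left(D \right)} = D \left(2 + D\right)$
$q{\left(H,s \right)} = -4$ ($q{\left(H,s \right)} = -2 + \left(\left(-1\right) 5 + 3\right) = -2 + \left(-5 + 3\right) = -2 - 2 = -4$)
$\frac{q{\left(Z{\left(5 \right)},P{\left(17,F{\left(0 \right)} \right)} \right)}}{-16747} = - \frac{4}{-16747} = \left(-4\right) \left(- \frac{1}{16747}\right) = \frac{4}{16747}$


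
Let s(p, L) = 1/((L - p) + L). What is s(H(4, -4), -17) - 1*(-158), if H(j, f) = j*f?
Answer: 2843/18 ≈ 157.94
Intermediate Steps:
H(j, f) = f*j
s(p, L) = 1/(-p + 2*L)
s(H(4, -4), -17) - 1*(-158) = 1/(-(-4)*4 + 2*(-17)) - 1*(-158) = 1/(-1*(-16) - 34) + 158 = 1/(16 - 34) + 158 = 1/(-18) + 158 = -1/18 + 158 = 2843/18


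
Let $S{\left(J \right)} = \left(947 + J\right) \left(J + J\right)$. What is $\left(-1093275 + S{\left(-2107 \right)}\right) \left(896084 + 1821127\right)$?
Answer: $10311720642615$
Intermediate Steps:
$S{\left(J \right)} = 2 J \left(947 + J\right)$ ($S{\left(J \right)} = \left(947 + J\right) 2 J = 2 J \left(947 + J\right)$)
$\left(-1093275 + S{\left(-2107 \right)}\right) \left(896084 + 1821127\right) = \left(-1093275 + 2 \left(-2107\right) \left(947 - 2107\right)\right) \left(896084 + 1821127\right) = \left(-1093275 + 2 \left(-2107\right) \left(-1160\right)\right) 2717211 = \left(-1093275 + 4888240\right) 2717211 = 3794965 \cdot 2717211 = 10311720642615$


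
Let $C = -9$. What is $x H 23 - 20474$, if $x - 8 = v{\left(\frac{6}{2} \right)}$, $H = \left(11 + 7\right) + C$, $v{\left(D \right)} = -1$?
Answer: $-19025$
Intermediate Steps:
$H = 9$ ($H = \left(11 + 7\right) - 9 = 18 - 9 = 9$)
$x = 7$ ($x = 8 - 1 = 7$)
$x H 23 - 20474 = 7 \cdot 9 \cdot 23 - 20474 = 63 \cdot 23 - 20474 = 1449 - 20474 = -19025$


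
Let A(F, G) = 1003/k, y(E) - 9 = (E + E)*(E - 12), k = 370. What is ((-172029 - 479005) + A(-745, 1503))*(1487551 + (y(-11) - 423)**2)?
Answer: -72072490483131/74 ≈ -9.7395e+11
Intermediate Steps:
y(E) = 9 + 2*E*(-12 + E) (y(E) = 9 + (E + E)*(E - 12) = 9 + (2*E)*(-12 + E) = 9 + 2*E*(-12 + E))
A(F, G) = 1003/370
((-172029 - 479005) + A(-745, 1503))*(1487551 + (y(-11) - 423)**2) = ((-172029 - 479005) + 1003/370)*(1487551 + ((9 - 24*(-11) + 2*(-11)**2) - 423)**2) = (-651034 + 1003/370)*(1487551 + ((9 + 264 + 2*121) - 423)**2) = -240881577*(1487551 + ((9 + 264 + 242) - 423)**2)/370 = -240881577*(1487551 + (515 - 423)**2)/370 = -240881577*(1487551 + 92**2)/370 = -240881577*(1487551 + 8464)/370 = -240881577/370*1496015 = -72072490483131/74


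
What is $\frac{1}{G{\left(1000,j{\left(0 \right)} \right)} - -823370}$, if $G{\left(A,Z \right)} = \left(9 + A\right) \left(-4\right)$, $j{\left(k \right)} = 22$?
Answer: $\frac{1}{819334} \approx 1.2205 \cdot 10^{-6}$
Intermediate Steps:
$G{\left(A,Z \right)} = -36 - 4 A$
$\frac{1}{G{\left(1000,j{\left(0 \right)} \right)} - -823370} = \frac{1}{\left(-36 - 4000\right) - -823370} = \frac{1}{\left(-36 - 4000\right) + 823370} = \frac{1}{-4036 + 823370} = \frac{1}{819334}$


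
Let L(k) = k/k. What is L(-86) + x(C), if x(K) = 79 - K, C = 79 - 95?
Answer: 96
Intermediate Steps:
L(k) = 1
C = -16
L(-86) + x(C) = 1 + (79 - 1*(-16)) = 1 + (79 + 16) = 1 + 95 = 96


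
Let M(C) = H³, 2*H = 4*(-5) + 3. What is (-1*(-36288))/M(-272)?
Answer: -290304/4913 ≈ -59.089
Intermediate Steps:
H = -17/2 (H = (4*(-5) + 3)/2 = (-20 + 3)/2 = (½)*(-17) = -17/2 ≈ -8.5000)
M(C) = -4913/8 (M(C) = (-17/2)³ = -4913/8)
(-1*(-36288))/M(-272) = (-1*(-36288))/(-4913/8) = 36288*(-8/4913) = -290304/4913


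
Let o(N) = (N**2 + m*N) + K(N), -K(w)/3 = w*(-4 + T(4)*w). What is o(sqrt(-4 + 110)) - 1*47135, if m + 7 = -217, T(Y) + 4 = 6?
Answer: -47665 - 212*sqrt(106) ≈ -49848.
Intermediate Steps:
T(Y) = 2 (T(Y) = -4 + 6 = 2)
m = -224 (m = -7 - 217 = -224)
K(w) = -3*w*(-4 + 2*w)
o(N) = N**2 - 224*N + 6*N*(2 - N) (o(N) = (N**2 - 224*N) + 6*N*(2 - N) = N**2 - 224*N + 6*N*(2 - N))
o(sqrt(-4 + 110)) - 1*47135 = sqrt(-4 + 110)*(-212 - 5*sqrt(-4 + 110)) - 1*47135 = sqrt(106)*(-212 - 5*sqrt(106)) - 47135 = -47135 + sqrt(106)*(-212 - 5*sqrt(106))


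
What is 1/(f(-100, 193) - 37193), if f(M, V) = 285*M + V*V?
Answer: -1/28444 ≈ -3.5157e-5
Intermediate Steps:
f(M, V) = V² + 285*M (f(M, V) = 285*M + V² = V² + 285*M)
1/(f(-100, 193) - 37193) = 1/((193² + 285*(-100)) - 37193) = 1/((37249 - 28500) - 37193) = 1/(8749 - 37193) = 1/(-28444) = -1/28444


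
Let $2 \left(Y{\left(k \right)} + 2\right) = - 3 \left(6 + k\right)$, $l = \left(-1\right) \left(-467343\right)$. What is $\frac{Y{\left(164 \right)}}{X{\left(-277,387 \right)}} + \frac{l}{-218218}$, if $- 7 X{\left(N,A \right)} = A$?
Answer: $\frac{211712441}{84450366} \approx 2.5069$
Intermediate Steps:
$X{\left(N,A \right)} = - \frac{A}{7}$
$l = 467343$
$Y{\left(k \right)} = -11 - \frac{3 k}{2}$ ($Y{\left(k \right)} = -2 + \frac{\left(-3\right) \left(6 + k\right)}{2} = -2 + \frac{-18 - 3 k}{2} = -2 - \left(9 + \frac{3 k}{2}\right) = -11 - \frac{3 k}{2}$)
$\frac{Y{\left(164 \right)}}{X{\left(-277,387 \right)}} + \frac{l}{-218218} = \frac{-11 - 246}{\left(- \frac{1}{7}\right) 387} + \frac{467343}{-218218} = \frac{-11 - 246}{- \frac{387}{7}} + 467343 \left(- \frac{1}{218218}\right) = \left(-257\right) \left(- \frac{7}{387}\right) - \frac{467343}{218218} = \frac{1799}{387} - \frac{467343}{218218} = \frac{211712441}{84450366}$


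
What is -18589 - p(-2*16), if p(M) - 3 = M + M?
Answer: -18528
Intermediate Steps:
p(M) = 3 + 2*M (p(M) = 3 + (M + M) = 3 + 2*M)
-18589 - p(-2*16) = -18589 - (3 + 2*(-2*16)) = -18589 - (3 + 2*(-32)) = -18589 - (3 - 64) = -18589 - 1*(-61) = -18589 + 61 = -18528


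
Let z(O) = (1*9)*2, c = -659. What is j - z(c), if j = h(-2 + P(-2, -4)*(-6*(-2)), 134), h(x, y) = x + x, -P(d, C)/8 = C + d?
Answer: 1130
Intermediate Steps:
P(d, C) = -8*C - 8*d (P(d, C) = -8*(C + d) = -8*C - 8*d)
h(x, y) = 2*x
z(O) = 18 (z(O) = 9*2 = 18)
j = 1148 (j = 2*(-2 + (-8*(-4) - 8*(-2))*(-6*(-2))) = 2*(-2 + (32 + 16)*12) = 2*(-2 + 48*12) = 2*(-2 + 576) = 2*574 = 1148)
j - z(c) = 1148 - 1*18 = 1148 - 18 = 1130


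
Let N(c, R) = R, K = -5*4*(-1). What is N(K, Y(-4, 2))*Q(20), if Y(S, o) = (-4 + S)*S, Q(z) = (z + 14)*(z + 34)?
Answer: 58752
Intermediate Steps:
Q(z) = (14 + z)*(34 + z)
Y(S, o) = S*(-4 + S)
K = 20 (K = -20*(-1) = 20)
N(K, Y(-4, 2))*Q(20) = (-4*(-4 - 4))*(476 + 20**2 + 48*20) = (-4*(-8))*(476 + 400 + 960) = 32*1836 = 58752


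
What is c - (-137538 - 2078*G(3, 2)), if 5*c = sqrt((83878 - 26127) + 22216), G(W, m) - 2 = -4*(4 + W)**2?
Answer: -265594 + sqrt(79967)/5 ≈ -2.6554e+5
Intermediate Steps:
G(W, m) = 2 - 4*(4 + W)**2
c = sqrt(79967)/5 (c = sqrt((83878 - 26127) + 22216)/5 = sqrt(57751 + 22216)/5 = sqrt(79967)/5 ≈ 56.557)
c - (-137538 - 2078*G(3, 2)) = sqrt(79967)/5 - (-137538 - 2078*(2 - 4*(4 + 3)**2)) = sqrt(79967)/5 - (-137538 - 2078*(2 - 4*7**2)) = sqrt(79967)/5 - (-137538 - 2078*(2 - 4*49)) = sqrt(79967)/5 - (-137538 - 2078*(2 - 196)) = sqrt(79967)/5 - (-137538 - 2078*(-194)) = sqrt(79967)/5 - (-137538 + 403132) = sqrt(79967)/5 - 1*265594 = sqrt(79967)/5 - 265594 = -265594 + sqrt(79967)/5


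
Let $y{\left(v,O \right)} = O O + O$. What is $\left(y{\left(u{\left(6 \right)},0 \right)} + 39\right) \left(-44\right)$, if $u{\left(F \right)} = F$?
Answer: $-1716$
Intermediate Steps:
$y{\left(v,O \right)} = O + O^{2}$ ($y{\left(v,O \right)} = O^{2} + O = O + O^{2}$)
$\left(y{\left(u{\left(6 \right)},0 \right)} + 39\right) \left(-44\right) = \left(0 \left(1 + 0\right) + 39\right) \left(-44\right) = \left(0 \cdot 1 + 39\right) \left(-44\right) = \left(0 + 39\right) \left(-44\right) = 39 \left(-44\right) = -1716$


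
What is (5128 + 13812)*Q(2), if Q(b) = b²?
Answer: 75760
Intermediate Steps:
(5128 + 13812)*Q(2) = (5128 + 13812)*2² = 18940*4 = 75760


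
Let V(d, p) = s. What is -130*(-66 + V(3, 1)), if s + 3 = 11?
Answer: 7540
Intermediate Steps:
s = 8 (s = -3 + 11 = 8)
V(d, p) = 8
-130*(-66 + V(3, 1)) = -130*(-66 + 8) = -130*(-58) = 7540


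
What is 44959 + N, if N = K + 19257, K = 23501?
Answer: 87717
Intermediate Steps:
N = 42758 (N = 23501 + 19257 = 42758)
44959 + N = 44959 + 42758 = 87717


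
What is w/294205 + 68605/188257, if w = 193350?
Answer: 11316684995/11077230137 ≈ 1.0216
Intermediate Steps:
w/294205 + 68605/188257 = 193350/294205 + 68605/188257 = 193350*(1/294205) + 68605*(1/188257) = 38670/58841 + 68605/188257 = 11316684995/11077230137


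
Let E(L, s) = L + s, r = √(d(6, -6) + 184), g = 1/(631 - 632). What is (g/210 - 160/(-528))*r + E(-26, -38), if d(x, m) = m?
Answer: -64 + 689*√178/2310 ≈ -60.021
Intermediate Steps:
g = -1 (g = 1/(-1) = -1)
r = √178 (r = √(-6 + 184) = √178 ≈ 13.342)
(g/210 - 160/(-528))*r + E(-26, -38) = (-1/210 - 160/(-528))*√178 + (-26 - 38) = (-1*1/210 - 160*(-1/528))*√178 - 64 = (-1/210 + 10/33)*√178 - 64 = 689*√178/2310 - 64 = -64 + 689*√178/2310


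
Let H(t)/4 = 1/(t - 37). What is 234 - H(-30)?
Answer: 15682/67 ≈ 234.06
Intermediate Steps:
H(t) = 4/(-37 + t) (H(t) = 4/(t - 37) = 4/(-37 + t))
234 - H(-30) = 234 - 4/(-37 - 30) = 234 - 4/(-67) = 234 - 4*(-1)/67 = 234 - 1*(-4/67) = 234 + 4/67 = 15682/67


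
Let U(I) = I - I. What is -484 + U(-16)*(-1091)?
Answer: -484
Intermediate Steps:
U(I) = 0
-484 + U(-16)*(-1091) = -484 + 0*(-1091) = -484 + 0 = -484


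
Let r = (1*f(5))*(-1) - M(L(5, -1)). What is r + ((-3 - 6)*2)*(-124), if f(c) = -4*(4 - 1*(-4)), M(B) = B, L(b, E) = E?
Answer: 2265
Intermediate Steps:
f(c) = -32 (f(c) = -4*(4 + 4) = -4*8 = -32)
r = 33 (r = (1*(-32))*(-1) - 1*(-1) = -32*(-1) + 1 = 32 + 1 = 33)
r + ((-3 - 6)*2)*(-124) = 33 + ((-3 - 6)*2)*(-124) = 33 - 9*2*(-124) = 33 - 18*(-124) = 33 + 2232 = 2265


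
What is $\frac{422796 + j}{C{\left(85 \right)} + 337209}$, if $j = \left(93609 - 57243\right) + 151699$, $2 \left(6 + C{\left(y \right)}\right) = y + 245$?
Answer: $\frac{610861}{337368} \approx 1.8107$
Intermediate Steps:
$C{\left(y \right)} = \frac{233}{2} + \frac{y}{2}$ ($C{\left(y \right)} = -6 + \frac{y + 245}{2} = -6 + \frac{245 + y}{2} = -6 + \left(\frac{245}{2} + \frac{y}{2}\right) = \frac{233}{2} + \frac{y}{2}$)
$j = 188065$ ($j = 36366 + 151699 = 188065$)
$\frac{422796 + j}{C{\left(85 \right)} + 337209} = \frac{422796 + 188065}{\left(\frac{233}{2} + \frac{1}{2} \cdot 85\right) + 337209} = \frac{610861}{\left(\frac{233}{2} + \frac{85}{2}\right) + 337209} = \frac{610861}{159 + 337209} = \frac{610861}{337368}$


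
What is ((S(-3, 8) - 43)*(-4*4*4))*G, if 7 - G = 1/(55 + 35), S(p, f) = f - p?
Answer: 644096/45 ≈ 14313.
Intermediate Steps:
G = 629/90 (G = 7 - 1/(55 + 35) = 7 - 1/90 = 629/90 ≈ 6.9889)
((S(-3, 8) - 43)*(-4*4*4))*G = (((8 - 1*(-3)) - 43)*(-4*4*4))*(629/90) = (((8 + 3) - 43)*(-16*4))*(629/90) = ((11 - 43)*(-64))*(629/90) = -32*(-64)*(629/90) = 2048*(629/90) = 644096/45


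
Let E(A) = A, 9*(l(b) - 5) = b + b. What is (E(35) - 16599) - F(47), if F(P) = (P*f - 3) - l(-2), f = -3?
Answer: -147739/9 ≈ -16415.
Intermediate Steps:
l(b) = 5 + 2*b/9 (l(b) = 5 + (b + b)/9 = 5 + (2*b)/9 = 5 + 2*b/9)
F(P) = -68/9 - 3*P (F(P) = (P*(-3) - 3) - (5 + (2/9)*(-2)) = (-3*P - 3) - (5 - 4/9) = (-3 - 3*P) - 1*41/9 = (-3 - 3*P) - 41/9 = -68/9 - 3*P)
(E(35) - 16599) - F(47) = (35 - 16599) - (-68/9 - 3*47) = -16564 - (-68/9 - 141) = -16564 - 1*(-1337/9) = -16564 + 1337/9 = -147739/9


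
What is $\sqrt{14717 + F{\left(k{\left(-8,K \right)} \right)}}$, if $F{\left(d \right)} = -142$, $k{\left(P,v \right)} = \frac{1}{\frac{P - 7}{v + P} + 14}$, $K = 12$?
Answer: $5 \sqrt{583} \approx 120.73$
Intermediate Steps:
$k{\left(P,v \right)} = \frac{1}{14 + \frac{-7 + P}{P + v}}$ ($k{\left(P,v \right)} = \frac{1}{\frac{-7 + P}{P + v} + 14} = \frac{1}{14 + \frac{-7 + P}{P + v}}$)
$\sqrt{14717 + F{\left(k{\left(-8,K \right)} \right)}} = \sqrt{14717 - 142} = \sqrt{14575} = 5 \sqrt{583}$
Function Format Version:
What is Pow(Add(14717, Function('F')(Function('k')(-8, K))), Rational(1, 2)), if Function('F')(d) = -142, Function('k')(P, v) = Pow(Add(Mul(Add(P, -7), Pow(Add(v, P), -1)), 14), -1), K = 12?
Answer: Mul(5, Pow(583, Rational(1, 2))) ≈ 120.73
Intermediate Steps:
Function('k')(P, v) = Pow(Add(14, Mul(Pow(Add(P, v), -1), Add(-7, P))), -1) (Function('k')(P, v) = Pow(Add(Mul(Add(-7, P), Pow(Add(P, v), -1)), 14), -1) = Pow(Add(Mul(Pow(Add(P, v), -1), Add(-7, P)), 14), -1) = Pow(Add(14, Mul(Pow(Add(P, v), -1), Add(-7, P))), -1))
Pow(Add(14717, Function('F')(Function('k')(-8, K))), Rational(1, 2)) = Pow(Add(14717, -142), Rational(1, 2)) = Pow(14575, Rational(1, 2)) = Mul(5, Pow(583, Rational(1, 2)))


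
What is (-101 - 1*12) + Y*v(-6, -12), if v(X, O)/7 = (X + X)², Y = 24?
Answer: 24079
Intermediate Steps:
v(X, O) = 28*X² (v(X, O) = 7*(X + X)² = 7*(2*X)² = 7*(4*X²) = 28*X²)
(-101 - 1*12) + Y*v(-6, -12) = (-101 - 1*12) + 24*(28*(-6)²) = (-101 - 12) + 24*(28*36) = -113 + 24*1008 = -113 + 24192 = 24079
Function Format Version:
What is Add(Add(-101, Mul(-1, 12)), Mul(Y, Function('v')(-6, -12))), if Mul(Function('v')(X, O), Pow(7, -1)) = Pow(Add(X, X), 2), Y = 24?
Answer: 24079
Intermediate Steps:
Function('v')(X, O) = Mul(28, Pow(X, 2)) (Function('v')(X, O) = Mul(7, Pow(Add(X, X), 2)) = Mul(7, Pow(Mul(2, X), 2)) = Mul(7, Mul(4, Pow(X, 2))) = Mul(28, Pow(X, 2)))
Add(Add(-101, Mul(-1, 12)), Mul(Y, Function('v')(-6, -12))) = Add(Add(-101, Mul(-1, 12)), Mul(24, Mul(28, Pow(-6, 2)))) = Add(Add(-101, -12), Mul(24, Mul(28, 36))) = Add(-113, Mul(24, 1008)) = Add(-113, 24192) = 24079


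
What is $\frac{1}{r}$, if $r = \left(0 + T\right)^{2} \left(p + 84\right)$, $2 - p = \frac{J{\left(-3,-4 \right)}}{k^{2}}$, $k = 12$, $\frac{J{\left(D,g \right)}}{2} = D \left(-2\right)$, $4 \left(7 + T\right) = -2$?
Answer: $\frac{16}{77325} \approx 0.00020692$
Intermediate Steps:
$T = - \frac{15}{2}$ ($T = -7 + \frac{1}{4} \left(-2\right) = -7 - \frac{1}{2} = - \frac{15}{2} \approx -7.5$)
$J{\left(D,g \right)} = - 4 D$ ($J{\left(D,g \right)} = 2 D \left(-2\right) = 2 \left(- 2 D\right) = - 4 D$)
$p = \frac{23}{12}$ ($p = 2 - \frac{\left(-4\right) \left(-3\right)}{12^{2}} = 2 - \frac{12}{144} = 2 - 12 \cdot \frac{1}{144} = 2 - \frac{1}{12} = \frac{23}{12} \approx 1.9167$)
$r = \frac{77325}{16}$ ($r = \left(0 - \frac{15}{2}\right)^{2} \left(\frac{23}{12} + 84\right) = \left(- \frac{15}{2}\right)^{2} \cdot \frac{1031}{12} = \frac{225}{4} \cdot \frac{1031}{12} = \frac{77325}{16} \approx 4832.8$)
$\frac{1}{r} = \frac{1}{\frac{77325}{16}} = \frac{16}{77325}$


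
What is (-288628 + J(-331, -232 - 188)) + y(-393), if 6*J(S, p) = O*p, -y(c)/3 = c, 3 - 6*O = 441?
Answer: -282339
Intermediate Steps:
O = -73 (O = ½ - ⅙*441 = ½ - 147/2 = -73)
y(c) = -3*c
J(S, p) = -73*p/6 (J(S, p) = (-73*p)/6 = -73*p/6)
(-288628 + J(-331, -232 - 188)) + y(-393) = (-288628 - 73*(-232 - 188)/6) - 3*(-393) = (-288628 - 73/6*(-420)) + 1179 = (-288628 + 5110) + 1179 = -283518 + 1179 = -282339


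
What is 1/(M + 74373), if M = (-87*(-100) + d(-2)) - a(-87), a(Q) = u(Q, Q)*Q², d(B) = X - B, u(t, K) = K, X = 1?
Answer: 1/741579 ≈ 1.3485e-6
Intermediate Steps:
d(B) = 1 - B
a(Q) = Q³ (a(Q) = Q*Q² = Q³)
M = 667206 (M = (-87*(-100) + (1 - 1*(-2))) - 1*(-87)³ = (8700 + (1 + 2)) - 1*(-658503) = (8700 + 3) + 658503 = 8703 + 658503 = 667206)
1/(M + 74373) = 1/(667206 + 74373) = 1/741579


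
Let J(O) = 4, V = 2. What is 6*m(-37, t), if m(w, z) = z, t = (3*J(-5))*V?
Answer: 144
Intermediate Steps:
t = 24 (t = (3*4)*2 = 12*2 = 24)
6*m(-37, t) = 6*24 = 144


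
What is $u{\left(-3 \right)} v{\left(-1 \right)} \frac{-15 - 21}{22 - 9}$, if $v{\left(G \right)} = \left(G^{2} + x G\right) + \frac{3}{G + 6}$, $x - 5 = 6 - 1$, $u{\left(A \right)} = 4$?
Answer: $\frac{6048}{65} \approx 93.046$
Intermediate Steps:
$x = 10$ ($x = 5 + \left(6 - 1\right) = 5 + 5 = 10$)
$v{\left(G \right)} = G^{2} + \frac{3}{6 + G} + 10 G$ ($v{\left(G \right)} = \left(G^{2} + 10 G\right) + \frac{3}{G + 6} = \left(G^{2} + 10 G\right) + \frac{3}{6 + G} = G^{2} + \frac{3}{6 + G} + 10 G$)
$u{\left(-3 \right)} v{\left(-1 \right)} \frac{-15 - 21}{22 - 9} = 4 \frac{3 + \left(-1\right)^{3} + 16 \left(-1\right)^{2} + 60 \left(-1\right)}{6 - 1} \frac{-15 - 21}{22 - 9} = 4 \frac{3 - 1 + 16 \cdot 1 - 60}{5} \left(- \frac{36}{13}\right) = 4 \frac{3 - 1 + 16 - 60}{5} \left(\left(-36\right) \frac{1}{13}\right) = 4 \cdot \frac{1}{5} \left(-42\right) \left(- \frac{36}{13}\right) = 4 \left(- \frac{42}{5}\right) \left(- \frac{36}{13}\right) = \left(- \frac{168}{5}\right) \left(- \frac{36}{13}\right) = \frac{6048}{65}$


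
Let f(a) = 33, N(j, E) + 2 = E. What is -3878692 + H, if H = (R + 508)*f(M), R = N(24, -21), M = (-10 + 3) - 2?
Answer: -3862687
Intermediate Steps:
M = -9 (M = -7 - 2 = -9)
N(j, E) = -2 + E
R = -23 (R = -2 - 21 = -23)
H = 16005 (H = (-23 + 508)*33 = 485*33 = 16005)
-3878692 + H = -3878692 + 16005 = -3862687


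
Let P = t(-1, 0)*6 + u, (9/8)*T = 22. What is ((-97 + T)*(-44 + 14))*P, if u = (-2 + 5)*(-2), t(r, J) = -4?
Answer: -69700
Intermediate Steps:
T = 176/9 (T = (8/9)*22 = 176/9 ≈ 19.556)
u = -6 (u = 3*(-2) = -6)
P = -30 (P = -4*6 - 6 = -24 - 6 = -30)
((-97 + T)*(-44 + 14))*P = ((-97 + 176/9)*(-44 + 14))*(-30) = -697/9*(-30)*(-30) = (6970/3)*(-30) = -69700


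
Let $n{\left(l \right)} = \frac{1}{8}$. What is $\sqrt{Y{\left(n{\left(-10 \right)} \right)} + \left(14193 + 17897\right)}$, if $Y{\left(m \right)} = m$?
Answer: $\frac{\sqrt{513442}}{4} \approx 179.14$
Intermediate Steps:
$n{\left(l \right)} = \frac{1}{8}$
$\sqrt{Y{\left(n{\left(-10 \right)} \right)} + \left(14193 + 17897\right)} = \sqrt{\frac{1}{8} + \left(14193 + 17897\right)} = \sqrt{\frac{1}{8} + 32090} = \sqrt{\frac{256721}{8}} = \frac{\sqrt{513442}}{4}$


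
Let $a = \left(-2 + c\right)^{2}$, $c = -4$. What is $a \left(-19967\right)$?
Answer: $-718812$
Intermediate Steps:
$a = 36$ ($a = \left(-2 - 4\right)^{2} = \left(-6\right)^{2} = 36$)
$a \left(-19967\right) = 36 \left(-19967\right) = -718812$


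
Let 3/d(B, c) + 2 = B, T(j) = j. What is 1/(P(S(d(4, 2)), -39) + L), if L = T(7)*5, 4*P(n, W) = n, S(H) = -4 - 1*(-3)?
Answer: 4/139 ≈ 0.028777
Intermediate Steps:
d(B, c) = 3/(-2 + B)
S(H) = -1 (S(H) = -4 + 3 = -1)
P(n, W) = n/4
L = 35 (L = 7*5 = 35)
1/(P(S(d(4, 2)), -39) + L) = 1/((1/4)*(-1) + 35) = 1/(-1/4 + 35) = 1/(139/4) = 4/139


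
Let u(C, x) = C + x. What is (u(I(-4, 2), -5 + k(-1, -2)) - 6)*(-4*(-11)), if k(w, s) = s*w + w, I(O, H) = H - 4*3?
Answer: -880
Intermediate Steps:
I(O, H) = -12 + H (I(O, H) = H - 12 = -12 + H)
k(w, s) = w + s*w
(u(I(-4, 2), -5 + k(-1, -2)) - 6)*(-4*(-11)) = (((-12 + 2) + (-5 - (1 - 2))) - 6)*(-4*(-11)) = ((-10 + (-5 - 1*(-1))) - 6)*44 = ((-10 + (-5 + 1)) - 6)*44 = ((-10 - 4) - 6)*44 = (-14 - 6)*44 = -20*44 = -880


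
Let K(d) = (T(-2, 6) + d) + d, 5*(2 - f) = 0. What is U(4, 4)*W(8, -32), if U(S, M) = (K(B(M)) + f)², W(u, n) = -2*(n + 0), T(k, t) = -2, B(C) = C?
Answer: 4096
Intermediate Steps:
W(u, n) = -2*n
f = 2 (f = 2 - ⅕*0 = 2 + 0 = 2)
K(d) = -2 + 2*d (K(d) = (-2 + d) + d = -2 + 2*d)
U(S, M) = 4*M² (U(S, M) = ((-2 + 2*M) + 2)² = (2*M)² = 4*M²)
U(4, 4)*W(8, -32) = (4*4²)*(-2*(-32)) = (4*16)*64 = 64*64 = 4096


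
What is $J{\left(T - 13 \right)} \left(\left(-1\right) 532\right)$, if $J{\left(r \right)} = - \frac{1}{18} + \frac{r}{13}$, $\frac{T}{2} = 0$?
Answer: $\frac{5054}{9} \approx 561.56$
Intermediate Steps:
$T = 0$ ($T = 2 \cdot 0 = 0$)
$J{\left(r \right)} = - \frac{1}{18} + \frac{r}{13}$ ($J{\left(r \right)} = \left(-1\right) \frac{1}{18} + r \frac{1}{13} = - \frac{1}{18} + \frac{r}{13}$)
$J{\left(T - 13 \right)} \left(\left(-1\right) 532\right) = \left(- \frac{1}{18} + \frac{0 - 13}{13}\right) \left(\left(-1\right) 532\right) = \left(- \frac{1}{18} + \frac{0 - 13}{13}\right) \left(-532\right) = \left(- \frac{1}{18} + \frac{1}{13} \left(-13\right)\right) \left(-532\right) = \left(- \frac{1}{18} - 1\right) \left(-532\right) = \left(- \frac{19}{18}\right) \left(-532\right) = \frac{5054}{9}$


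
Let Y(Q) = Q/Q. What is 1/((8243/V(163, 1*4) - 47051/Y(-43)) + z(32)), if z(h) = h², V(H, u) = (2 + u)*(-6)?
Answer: -36/1665215 ≈ -2.1619e-5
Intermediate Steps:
V(H, u) = -12 - 6*u
Y(Q) = 1
1/((8243/V(163, 1*4) - 47051/Y(-43)) + z(32)) = 1/((8243/(-12 - 6*4) - 47051/1) + 32²) = 1/((8243/(-12 - 6*4) - 47051*1) + 1024) = 1/((8243/(-12 - 24) - 47051) + 1024) = 1/((8243/(-36) - 47051) + 1024) = 1/((8243*(-1/36) - 47051) + 1024) = 1/((-8243/36 - 47051) + 1024) = 1/(-1702079/36 + 1024) = 1/(-1665215/36) = -36/1665215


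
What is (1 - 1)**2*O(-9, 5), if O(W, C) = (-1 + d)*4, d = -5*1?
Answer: 0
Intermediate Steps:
d = -5
O(W, C) = -24 (O(W, C) = (-1 - 5)*4 = -6*4 = -24)
(1 - 1)**2*O(-9, 5) = (1 - 1)**2*(-24) = 0**2*(-24) = 0*(-24) = 0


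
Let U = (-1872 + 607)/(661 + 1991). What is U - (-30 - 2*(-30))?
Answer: -80825/2652 ≈ -30.477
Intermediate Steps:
U = -1265/2652 ≈ -0.47700
U - (-30 - 2*(-30)) = -1265/2652 - (-30 - 2*(-30)) = -1265/2652 - (-30 + 60) = -1265/2652 - 1*30 = -1265/2652 - 30 = -80825/2652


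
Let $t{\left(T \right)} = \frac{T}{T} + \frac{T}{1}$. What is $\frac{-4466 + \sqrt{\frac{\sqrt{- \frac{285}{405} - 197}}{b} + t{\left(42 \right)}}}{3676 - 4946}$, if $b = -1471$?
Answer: $\frac{2233}{635} - \frac{\sqrt{837406467 - 1471 i \sqrt{16014}}}{5604510} \approx 3.5114 + 5.7389 \cdot 10^{-7} i$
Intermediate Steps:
$t{\left(T \right)} = 1 + T$ ($t{\left(T \right)} = 1 + T 1 = 1 + T$)
$\frac{-4466 + \sqrt{\frac{\sqrt{- \frac{285}{405} - 197}}{b} + t{\left(42 \right)}}}{3676 - 4946} = \frac{-4466 + \sqrt{\frac{\sqrt{- \frac{285}{405} - 197}}{-1471} + \left(1 + 42\right)}}{3676 - 4946} = \frac{-4466 + \sqrt{\sqrt{\left(-285\right) \frac{1}{405} - 197} \left(- \frac{1}{1471}\right) + 43}}{-1270} = \left(-4466 + \sqrt{\sqrt{- \frac{19}{27} - 197} \left(- \frac{1}{1471}\right) + 43}\right) \left(- \frac{1}{1270}\right) = \left(-4466 + \sqrt{\sqrt{- \frac{5338}{27}} \left(- \frac{1}{1471}\right) + 43}\right) \left(- \frac{1}{1270}\right) = \left(-4466 + \sqrt{\frac{i \sqrt{16014}}{9} \left(- \frac{1}{1471}\right) + 43}\right) \left(- \frac{1}{1270}\right) = \left(-4466 + \sqrt{- \frac{i \sqrt{16014}}{13239} + 43}\right) \left(- \frac{1}{1270}\right) = \left(-4466 + \sqrt{43 - \frac{i \sqrt{16014}}{13239}}\right) \left(- \frac{1}{1270}\right) = \frac{2233}{635} - \frac{\sqrt{43 - \frac{i \sqrt{16014}}{13239}}}{1270}$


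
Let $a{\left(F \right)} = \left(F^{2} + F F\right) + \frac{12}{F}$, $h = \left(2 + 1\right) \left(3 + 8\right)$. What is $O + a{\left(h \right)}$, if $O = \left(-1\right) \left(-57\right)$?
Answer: $\frac{24589}{11} \approx 2235.4$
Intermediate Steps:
$h = 33$ ($h = 3 \cdot 11 = 33$)
$O = 57$
$a{\left(F \right)} = 2 F^{2} + \frac{12}{F}$ ($a{\left(F \right)} = \left(F^{2} + F^{2}\right) + \frac{12}{F} = 2 F^{2} + \frac{12}{F}$)
$O + a{\left(h \right)} = 57 + \frac{2 \left(6 + 33^{3}\right)}{33} = 57 + 2 \cdot \frac{1}{33} \left(6 + 35937\right) = 57 + 2 \cdot \frac{1}{33} \cdot 35943 = 57 + \frac{23962}{11} = \frac{24589}{11}$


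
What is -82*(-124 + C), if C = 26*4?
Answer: 1640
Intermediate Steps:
C = 104
-82*(-124 + C) = -82*(-124 + 104) = -82*(-20) = 1640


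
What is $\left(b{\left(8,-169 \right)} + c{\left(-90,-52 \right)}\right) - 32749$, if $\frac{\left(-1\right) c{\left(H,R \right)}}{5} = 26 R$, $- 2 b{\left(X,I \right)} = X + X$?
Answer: $-25997$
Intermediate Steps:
$b{\left(X,I \right)} = - X$ ($b{\left(X,I \right)} = - \frac{X + X}{2} = - \frac{2 X}{2} = - X$)
$c{\left(H,R \right)} = - 130 R$ ($c{\left(H,R \right)} = - 5 \cdot 26 R = - 130 R$)
$\left(b{\left(8,-169 \right)} + c{\left(-90,-52 \right)}\right) - 32749 = \left(\left(-1\right) 8 - -6760\right) - 32749 = \left(-8 + 6760\right) - 32749 = 6752 - 32749 = -25997$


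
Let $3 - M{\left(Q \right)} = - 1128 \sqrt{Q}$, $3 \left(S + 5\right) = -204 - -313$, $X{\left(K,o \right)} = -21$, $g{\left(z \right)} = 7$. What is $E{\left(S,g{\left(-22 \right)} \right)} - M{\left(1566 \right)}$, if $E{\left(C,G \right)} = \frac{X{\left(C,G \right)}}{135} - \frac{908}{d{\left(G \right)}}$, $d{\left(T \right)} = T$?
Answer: $- \frac{41854}{315} - 3384 \sqrt{174} \approx -44771.0$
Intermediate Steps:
$S = \frac{94}{3}$ ($S = -5 + \frac{-204 - -313}{3} = -5 + \frac{-204 + 313}{3} = -5 + \frac{1}{3} \cdot 109 = -5 + \frac{109}{3} = \frac{94}{3} \approx 31.333$)
$M{\left(Q \right)} = 3 + 1128 \sqrt{Q}$ ($M{\left(Q \right)} = 3 - - 1128 \sqrt{Q} = 3 + 1128 \sqrt{Q}$)
$E{\left(C,G \right)} = - \frac{7}{45} - \frac{908}{G}$ ($E{\left(C,G \right)} = - \frac{21}{135} - \frac{908}{G} = \left(-21\right) \frac{1}{135} - \frac{908}{G} = - \frac{7}{45} - \frac{908}{G}$)
$E{\left(S,g{\left(-22 \right)} \right)} - M{\left(1566 \right)} = \left(- \frac{7}{45} - \frac{908}{7}\right) - \left(3 + 1128 \sqrt{1566}\right) = \left(- \frac{7}{45} - \frac{908}{7}\right) - \left(3 + 1128 \cdot 3 \sqrt{174}\right) = \left(- \frac{7}{45} - \frac{908}{7}\right) - \left(3 + 3384 \sqrt{174}\right) = - \frac{40909}{315} - \left(3 + 3384 \sqrt{174}\right) = - \frac{41854}{315} - 3384 \sqrt{174}$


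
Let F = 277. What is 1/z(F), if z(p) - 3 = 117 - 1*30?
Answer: 1/90 ≈ 0.011111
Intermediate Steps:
z(p) = 90 (z(p) = 3 + (117 - 1*30) = 3 + (117 - 30) = 3 + 87 = 90)
1/z(F) = 1/90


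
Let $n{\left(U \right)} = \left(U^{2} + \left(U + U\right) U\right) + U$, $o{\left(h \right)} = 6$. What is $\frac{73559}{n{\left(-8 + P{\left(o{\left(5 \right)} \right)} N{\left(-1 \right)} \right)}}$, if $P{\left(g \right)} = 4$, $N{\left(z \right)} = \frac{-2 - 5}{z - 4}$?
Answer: $\frac{1838975}{372} \approx 4943.5$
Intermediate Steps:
$N{\left(z \right)} = - \frac{7}{-4 + z}$
$n{\left(U \right)} = U + 3 U^{2}$ ($n{\left(U \right)} = \left(U^{2} + 2 U U\right) + U = \left(U^{2} + 2 U^{2}\right) + U = 3 U^{2} + U = U + 3 U^{2}$)
$\frac{73559}{n{\left(-8 + P{\left(o{\left(5 \right)} \right)} N{\left(-1 \right)} \right)}} = \frac{73559}{\left(-8 + 4 \left(- \frac{7}{-4 - 1}\right)\right) \left(1 + 3 \left(-8 + 4 \left(- \frac{7}{-4 - 1}\right)\right)\right)} = \frac{73559}{\left(-8 + 4 \left(- \frac{7}{-5}\right)\right) \left(1 + 3 \left(-8 + 4 \left(- \frac{7}{-5}\right)\right)\right)} = \frac{73559}{\left(-8 + 4 \left(\left(-7\right) \left(- \frac{1}{5}\right)\right)\right) \left(1 + 3 \left(-8 + 4 \left(\left(-7\right) \left(- \frac{1}{5}\right)\right)\right)\right)} = \frac{73559}{\left(-8 + 4 \cdot \frac{7}{5}\right) \left(1 + 3 \left(-8 + 4 \cdot \frac{7}{5}\right)\right)} = \frac{73559}{\left(-8 + \frac{28}{5}\right) \left(1 + 3 \left(-8 + \frac{28}{5}\right)\right)} = \frac{73559}{\left(- \frac{12}{5}\right) \left(1 + 3 \left(- \frac{12}{5}\right)\right)} = \frac{73559}{\left(- \frac{12}{5}\right) \left(1 - \frac{36}{5}\right)} = \frac{73559}{\left(- \frac{12}{5}\right) \left(- \frac{31}{5}\right)} = \frac{73559}{\frac{372}{25}} = 73559 \cdot \frac{25}{372} = \frac{1838975}{372}$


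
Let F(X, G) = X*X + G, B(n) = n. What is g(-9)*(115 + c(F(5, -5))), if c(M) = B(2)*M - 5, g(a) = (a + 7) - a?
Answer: 1050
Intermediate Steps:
g(a) = 7 (g(a) = (7 + a) - a = 7)
F(X, G) = G + X² (F(X, G) = X² + G = G + X²)
c(M) = -5 + 2*M (c(M) = 2*M - 5 = -5 + 2*M)
g(-9)*(115 + c(F(5, -5))) = 7*(115 + (-5 + 2*(-5 + 5²))) = 7*(115 + (-5 + 2*(-5 + 25))) = 7*(115 + (-5 + 2*20)) = 7*(115 + (-5 + 40)) = 7*(115 + 35) = 7*150 = 1050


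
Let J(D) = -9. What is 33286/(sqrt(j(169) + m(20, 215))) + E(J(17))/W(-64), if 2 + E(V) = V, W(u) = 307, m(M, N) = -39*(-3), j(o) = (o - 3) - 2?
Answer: -11/307 + 33286*sqrt(281)/281 ≈ 1985.6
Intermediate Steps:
j(o) = -5 + o (j(o) = (-3 + o) - 2 = -5 + o)
m(M, N) = 117
E(V) = -2 + V
33286/(sqrt(j(169) + m(20, 215))) + E(J(17))/W(-64) = 33286/(sqrt((-5 + 169) + 117)) + (-2 - 9)/307 = 33286/(sqrt(164 + 117)) - 11*1/307 = 33286/(sqrt(281)) - 11/307 = 33286*(sqrt(281)/281) - 11/307 = 33286*sqrt(281)/281 - 11/307 = -11/307 + 33286*sqrt(281)/281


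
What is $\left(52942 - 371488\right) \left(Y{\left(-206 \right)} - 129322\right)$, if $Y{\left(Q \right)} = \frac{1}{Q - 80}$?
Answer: $\frac{5890885990389}{143} \approx 4.1195 \cdot 10^{10}$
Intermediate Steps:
$Y{\left(Q \right)} = \frac{1}{-80 + Q}$
$\left(52942 - 371488\right) \left(Y{\left(-206 \right)} - 129322\right) = \left(52942 - 371488\right) \left(\frac{1}{-80 - 206} - 129322\right) = - 318546 \left(\frac{1}{-286} - 129322\right) = - 318546 \left(- \frac{1}{286} - 129322\right) = \left(-318546\right) \left(- \frac{36986093}{286}\right) = \frac{5890885990389}{143}$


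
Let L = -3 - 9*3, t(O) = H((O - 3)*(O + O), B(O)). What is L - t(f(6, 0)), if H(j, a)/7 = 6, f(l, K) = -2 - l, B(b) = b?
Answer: -72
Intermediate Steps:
H(j, a) = 42 (H(j, a) = 7*6 = 42)
t(O) = 42
L = -30 (L = -3 - 27 = -30)
L - t(f(6, 0)) = -30 - 1*42 = -30 - 42 = -72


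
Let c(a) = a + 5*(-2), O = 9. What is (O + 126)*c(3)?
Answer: -945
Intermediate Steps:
c(a) = -10 + a (c(a) = a - 10 = -10 + a)
(O + 126)*c(3) = (9 + 126)*(-10 + 3) = 135*(-7) = -945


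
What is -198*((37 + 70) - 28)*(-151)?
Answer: 2361942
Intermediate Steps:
-198*((37 + 70) - 28)*(-151) = -198*(107 - 28)*(-151) = -198*79*(-151) = -15642*(-151) = 2361942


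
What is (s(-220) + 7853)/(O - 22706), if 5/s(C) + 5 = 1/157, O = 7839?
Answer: -6155967/11655728 ≈ -0.52815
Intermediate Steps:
s(C) = -785/784 (s(C) = 5/(-5 + 1/157) = 5/(-784/157) = 5*(-157/784) = -785/784)
(s(-220) + 7853)/(O - 22706) = (-785/784 + 7853)/(7839 - 22706) = (6155967/784)/(-14867) = (6155967/784)*(-1/14867) = -6155967/11655728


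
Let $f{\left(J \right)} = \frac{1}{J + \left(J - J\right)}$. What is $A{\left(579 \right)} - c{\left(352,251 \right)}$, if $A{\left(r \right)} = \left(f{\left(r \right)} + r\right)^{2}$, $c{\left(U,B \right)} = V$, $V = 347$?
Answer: $\frac{112270869937}{335241} \approx 3.349 \cdot 10^{5}$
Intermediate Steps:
$c{\left(U,B \right)} = 347$
$f{\left(J \right)} = \frac{1}{J}$ ($f{\left(J \right)} = \frac{1}{J + 0} = \frac{1}{J}$)
$A{\left(r \right)} = \left(r + \frac{1}{r}\right)^{2}$ ($A{\left(r \right)} = \left(\frac{1}{r} + r\right)^{2} = \left(r + \frac{1}{r}\right)^{2}$)
$A{\left(579 \right)} - c{\left(352,251 \right)} = \frac{\left(1 + 579^{2}\right)^{2}}{335241} - 347 = \frac{\left(1 + 335241\right)^{2}}{335241} - 347 = \frac{335242^{2}}{335241} - 347 = \frac{1}{335241} \cdot 112387198564 - 347 = \frac{112387198564}{335241} - 347 = \frac{112270869937}{335241}$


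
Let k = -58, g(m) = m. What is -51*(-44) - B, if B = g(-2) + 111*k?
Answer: 8684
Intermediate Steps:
B = -6440 (B = -2 + 111*(-58) = -2 - 6438 = -6440)
-51*(-44) - B = -51*(-44) - 1*(-6440) = 2244 + 6440 = 8684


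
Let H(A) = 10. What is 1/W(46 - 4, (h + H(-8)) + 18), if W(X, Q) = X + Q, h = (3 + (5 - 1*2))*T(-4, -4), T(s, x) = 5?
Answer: 1/100 ≈ 0.010000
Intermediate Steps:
h = 30 (h = (3 + (5 - 1*2))*5 = (3 + (5 - 2))*5 = (3 + 3)*5 = 6*5 = 30)
W(X, Q) = Q + X
1/W(46 - 4, (h + H(-8)) + 18) = 1/(((30 + 10) + 18) + (46 - 4)) = 1/((40 + 18) + 42) = 1/(58 + 42) = 1/100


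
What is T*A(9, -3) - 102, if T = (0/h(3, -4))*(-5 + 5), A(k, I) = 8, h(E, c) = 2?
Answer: -102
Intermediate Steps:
T = 0 (T = (0/2)*(-5 + 5) = (0*(½))*0 = 0*0 = 0)
T*A(9, -3) - 102 = 0*8 - 102 = 0 - 102 = -102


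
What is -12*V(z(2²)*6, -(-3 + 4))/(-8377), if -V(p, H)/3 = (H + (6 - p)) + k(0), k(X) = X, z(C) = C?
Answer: 684/8377 ≈ 0.081652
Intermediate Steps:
V(p, H) = -18 - 3*H + 3*p (V(p, H) = -3*((H + (6 - p)) + 0) = -3*((6 + H - p) + 0) = -3*(6 + H - p) = -18 - 3*H + 3*p)
-12*V(z(2²)*6, -(-3 + 4))/(-8377) = -12*(-18 - (-3)*(-3 + 4) + 3*(2²*6))/(-8377) = -12*(-18 - (-3) + 3*(4*6))*(-1/8377) = -12*(-18 - 3*(-1) + 3*24)*(-1/8377) = -12*(-18 + 3 + 72)*(-1/8377) = -12*57*(-1/8377) = -684*(-1/8377) = 684/8377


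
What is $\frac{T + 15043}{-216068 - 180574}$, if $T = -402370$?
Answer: $\frac{129109}{132214} \approx 0.97651$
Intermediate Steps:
$\frac{T + 15043}{-216068 - 180574} = \frac{-402370 + 15043}{-216068 - 180574} = - \frac{387327}{-396642} = \left(-387327\right) \left(- \frac{1}{396642}\right) = \frac{129109}{132214}$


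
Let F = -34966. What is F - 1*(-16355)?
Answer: -18611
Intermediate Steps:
F - 1*(-16355) = -34966 - 1*(-16355) = -34966 + 16355 = -18611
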